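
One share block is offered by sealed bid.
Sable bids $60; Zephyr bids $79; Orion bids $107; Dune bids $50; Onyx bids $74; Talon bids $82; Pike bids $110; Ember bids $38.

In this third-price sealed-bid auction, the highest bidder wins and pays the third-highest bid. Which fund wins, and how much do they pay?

Pike pays $82

Bids in order: 110 (Pike) > 107 (Orion) > 82 (Talon) > 79 (Zephyr) > 74 (Onyx) > 60 (Sable) > …
Pike is highest; pays the third-highest bid, $82.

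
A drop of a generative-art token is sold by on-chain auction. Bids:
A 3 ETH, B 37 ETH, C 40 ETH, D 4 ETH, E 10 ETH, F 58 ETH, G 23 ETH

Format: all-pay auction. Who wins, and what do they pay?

F pays 58 ETH

Bids in order: 58 (F) > 40 (C) > 37 (B) > 23 (G) > 10 (E) > 4 (D) > …
F wins with the top bid; all bids are sunk regardless.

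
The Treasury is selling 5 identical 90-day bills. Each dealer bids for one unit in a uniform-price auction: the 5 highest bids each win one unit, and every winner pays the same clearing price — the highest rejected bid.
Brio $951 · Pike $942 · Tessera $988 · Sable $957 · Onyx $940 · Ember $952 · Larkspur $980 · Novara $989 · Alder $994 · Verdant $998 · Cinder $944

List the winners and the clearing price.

Ordering the bids: 998 (Verdant), 994 (Alder), 989 (Novara), 988 (Tessera), 980 (Larkspur), 957 (Sable), 952 (Ember), …
Winners (5 units): Verdant, Alder, Novara, Tessera, Larkspur.
First losing bid is Sable's $957, which sets the uniform price.

Verdant, Alder, Novara, Tessera, Larkspur; each pays $957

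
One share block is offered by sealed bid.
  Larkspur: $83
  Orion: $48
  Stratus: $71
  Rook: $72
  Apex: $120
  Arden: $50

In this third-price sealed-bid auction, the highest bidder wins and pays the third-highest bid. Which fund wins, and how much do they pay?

Third-price sealed-bid auction: the highest bidder wins and pays the third-highest bid.
Bids in order: 120 (Apex) > 83 (Larkspur) > 72 (Rook) > 71 (Stratus) > 50 (Arden) > 48 (Orion)
Apex is highest; pays the third-highest bid, $72.

Apex pays $72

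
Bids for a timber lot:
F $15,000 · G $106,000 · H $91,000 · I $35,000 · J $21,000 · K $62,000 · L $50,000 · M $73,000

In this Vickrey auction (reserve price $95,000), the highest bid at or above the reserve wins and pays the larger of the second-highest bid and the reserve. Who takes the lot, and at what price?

G pays $95,000

Vickrey auction (reserve price $95,000): the highest bid at or above the reserve wins and pays the larger of the second-highest bid and the reserve.
Sorting bids: 106,000 (G) > 91,000 (H) > 73,000 (M) > 62,000 (K) > 50,000 (L) > 35,000 (I) > …
G has the top bid at or above the reserve ($106,000).
Second-highest bid $91,000 is below the reserve $95,000, so the reserve binds → payment $95,000.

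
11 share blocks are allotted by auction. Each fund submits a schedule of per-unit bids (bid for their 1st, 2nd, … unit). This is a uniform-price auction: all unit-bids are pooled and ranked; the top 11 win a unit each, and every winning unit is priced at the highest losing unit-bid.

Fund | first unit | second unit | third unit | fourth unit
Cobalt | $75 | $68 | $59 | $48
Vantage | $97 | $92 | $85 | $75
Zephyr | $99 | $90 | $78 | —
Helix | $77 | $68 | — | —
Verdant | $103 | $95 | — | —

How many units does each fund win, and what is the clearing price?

Cobalt 1, Helix 1, Vantage 4, Verdant 2, Zephyr 3; clearing price $68

Merging the schedules and taking the best 11: 103 (Verdant-1), 99 (Zephyr-1), 97 (Vantage-1), 95 (Verdant-2), 92 (Vantage-2), 90 (Zephyr-2), 85 (Vantage-3), 78 (Zephyr-3), 77 (Helix-1), 75 (Cobalt-1), 75 (Vantage-4)
The (k+1)-th unit-bid is $68.
Allocation: Cobalt 1, Helix 1, Vantage 4, Verdant 2, Zephyr 3.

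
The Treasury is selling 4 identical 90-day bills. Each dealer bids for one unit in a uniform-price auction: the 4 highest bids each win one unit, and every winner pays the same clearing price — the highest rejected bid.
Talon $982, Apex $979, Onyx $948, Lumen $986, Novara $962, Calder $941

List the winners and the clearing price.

Lumen, Talon, Apex, Novara; each pays $948

Ordering the bids: 986 (Lumen), 982 (Talon), 979 (Apex), 962 (Novara), 948 (Onyx), 941 (Calder)
Top 4: Lumen, Talon, Apex, Novara.
Highest unsuccessful bid: $948 → clearing price.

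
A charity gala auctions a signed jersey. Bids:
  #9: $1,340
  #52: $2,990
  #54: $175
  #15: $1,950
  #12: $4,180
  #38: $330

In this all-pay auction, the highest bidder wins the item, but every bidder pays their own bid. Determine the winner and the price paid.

#12 pays $4,180

Rule: the highest bidder wins the item, but every bidder pays their own bid.
Bids in order: 4,180 (#12) > 2,990 (#52) > 1,950 (#15) > 1,340 (#9) > 330 (#38) > 175 (#54)
#12 wins with the top bid; all bids are sunk regardless.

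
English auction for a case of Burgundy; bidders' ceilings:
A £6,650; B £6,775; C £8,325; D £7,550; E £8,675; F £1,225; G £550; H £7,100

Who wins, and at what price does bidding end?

E wins at £8,325

Rule: the price rises until one bidder remains; the winner pays the price at which the last rival dropped out.
Sorting limits: 8,675 (E) > 8,325 (C) > 7,550 (D) > 7,100 (H) > 6,775 (B) > 6,650 (A) > …
Bidding ends when C exits at £8,325; E takes it.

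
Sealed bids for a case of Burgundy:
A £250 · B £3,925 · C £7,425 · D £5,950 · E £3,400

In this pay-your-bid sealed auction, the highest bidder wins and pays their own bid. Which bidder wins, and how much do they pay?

Sorting bids: 7,425 (C) > 5,950 (D) > 3,925 (B) > 3,400 (E) > 250 (A)
First-price: C pays what they bid, £7,425.

C pays £7,425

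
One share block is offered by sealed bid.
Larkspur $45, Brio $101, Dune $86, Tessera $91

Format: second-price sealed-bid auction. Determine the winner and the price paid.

Bids ranked: 101 (Brio) > 91 (Tessera) > 86 (Dune) > 45 (Larkspur)
Second-price: Brio pays Tessera's bid of $91.

Brio pays $91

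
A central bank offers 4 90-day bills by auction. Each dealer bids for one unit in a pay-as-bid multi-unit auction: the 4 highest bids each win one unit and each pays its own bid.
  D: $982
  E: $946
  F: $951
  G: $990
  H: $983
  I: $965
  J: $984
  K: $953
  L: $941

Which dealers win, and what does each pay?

Bids ranked high→low: 990 (G), 984 (J), 983 (H), 982 (D), 965 (I), 953 (K), …
Top 4: G, J, H, D.
Each winner pays its own bid: G $990, J $984, H $983, D $982.

G $990, J $984, H $983, D $982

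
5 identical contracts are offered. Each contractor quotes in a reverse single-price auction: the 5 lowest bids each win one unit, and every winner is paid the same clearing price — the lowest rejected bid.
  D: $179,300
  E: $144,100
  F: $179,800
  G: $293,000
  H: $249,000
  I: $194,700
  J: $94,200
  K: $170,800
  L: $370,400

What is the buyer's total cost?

Sorting: 94,200 (J), 144,100 (E), 170,800 (K), 179,300 (D), 179,800 (F), 194,700 (I), 249,000 (H), …
The 5 lowest are J, E, K, D, F.
Lowest unsuccessful bid: $194,700 → clearing price.
Total cost = 5 × $194,700 = $973,500.

Total cost: $973,500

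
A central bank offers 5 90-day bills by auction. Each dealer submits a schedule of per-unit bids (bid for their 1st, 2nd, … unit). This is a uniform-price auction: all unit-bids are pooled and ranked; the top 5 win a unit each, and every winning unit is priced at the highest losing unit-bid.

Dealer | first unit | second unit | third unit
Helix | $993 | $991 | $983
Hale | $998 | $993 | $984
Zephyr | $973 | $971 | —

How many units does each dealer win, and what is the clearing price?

Merging the schedules and taking the best 5: 998 (Hale-1), 993 (Helix-1), 993 (Hale-2), 991 (Helix-2), 984 (Hale-3)
First bid not allocated: $983.
Allocation: Hale 3, Helix 2.

Hale 3, Helix 2; clearing price $983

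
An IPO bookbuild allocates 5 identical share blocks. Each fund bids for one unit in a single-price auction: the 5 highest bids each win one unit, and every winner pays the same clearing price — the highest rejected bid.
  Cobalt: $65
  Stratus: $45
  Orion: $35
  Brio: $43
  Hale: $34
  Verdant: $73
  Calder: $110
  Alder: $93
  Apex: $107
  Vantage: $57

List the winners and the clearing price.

Calder, Apex, Alder, Verdant, Cobalt; each pays $57

Bids ranked high→low: 110 (Calder), 107 (Apex), 93 (Alder), 73 (Verdant), 65 (Cobalt), 57 (Vantage), 45 (Stratus), …
Top 5: Calder, Apex, Alder, Verdant, Cobalt.
Clearing price = highest rejected bid = $57.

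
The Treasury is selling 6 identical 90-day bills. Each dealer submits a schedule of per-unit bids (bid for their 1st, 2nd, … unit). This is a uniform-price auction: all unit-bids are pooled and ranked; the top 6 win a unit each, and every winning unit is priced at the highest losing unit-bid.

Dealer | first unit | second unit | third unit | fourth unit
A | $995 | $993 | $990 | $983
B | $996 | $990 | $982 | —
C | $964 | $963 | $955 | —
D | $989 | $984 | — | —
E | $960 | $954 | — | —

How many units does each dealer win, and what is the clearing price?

Pooled unit-bids ranked (top 6): 996 (B-1), 995 (A-1), 993 (A-2), 990 (A-3), 990 (B-2), 989 (D-1)
The (k+1)-th unit-bid is $984.
Allocation: A 3, B 2, D 1.

A 3, B 2, D 1; clearing price $984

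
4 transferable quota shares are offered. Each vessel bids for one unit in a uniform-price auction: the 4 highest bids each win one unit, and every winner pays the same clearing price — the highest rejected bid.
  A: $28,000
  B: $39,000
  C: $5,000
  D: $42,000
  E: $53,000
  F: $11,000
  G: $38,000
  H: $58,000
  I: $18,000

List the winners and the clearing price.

Ordering the bids: 58,000 (H), 53,000 (E), 42,000 (D), 39,000 (B), 38,000 (G), 28,000 (A), …
Winners (4 units): H, E, D, B.
Clearing price = highest rejected bid = $38,000.

H, E, D, B; each pays $38,000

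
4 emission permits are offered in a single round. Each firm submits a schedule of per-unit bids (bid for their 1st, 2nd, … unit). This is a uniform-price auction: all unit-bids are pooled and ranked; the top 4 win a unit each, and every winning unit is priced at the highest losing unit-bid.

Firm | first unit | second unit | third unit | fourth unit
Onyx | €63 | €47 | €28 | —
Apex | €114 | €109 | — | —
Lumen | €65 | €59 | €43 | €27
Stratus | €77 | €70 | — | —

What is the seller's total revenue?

All unit-bids, highest first — top 4: 114 (Apex-1), 109 (Apex-2), 77 (Stratus-1), 70 (Stratus-2)
Highest rejected unit-bid = €65.
Allocation: Apex 2, Stratus 2. Every unit priced at €65.
Revenue = 4 × 65 = €260.

Total revenue: €260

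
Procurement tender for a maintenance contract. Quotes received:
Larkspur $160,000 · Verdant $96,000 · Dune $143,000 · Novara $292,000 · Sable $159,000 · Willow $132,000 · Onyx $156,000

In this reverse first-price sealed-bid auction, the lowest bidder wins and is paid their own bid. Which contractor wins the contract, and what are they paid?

Verdant is paid $96,000

Bids in order: 96,000 (Verdant) < 132,000 (Willow) < 143,000 (Dune) < 156,000 (Onyx) < 159,000 (Sable) < 160,000 (Larkspur) < …
First-price: Verdant is paid what they bid, $96,000.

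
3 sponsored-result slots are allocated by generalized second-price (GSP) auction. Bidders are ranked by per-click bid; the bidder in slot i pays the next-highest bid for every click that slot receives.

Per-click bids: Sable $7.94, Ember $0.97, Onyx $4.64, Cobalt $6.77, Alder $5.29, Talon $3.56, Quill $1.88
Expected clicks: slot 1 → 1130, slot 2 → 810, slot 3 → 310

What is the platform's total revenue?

Total revenue: $13373.40

Ranked by bid: $7.94 (Sable) > $6.77 (Cobalt) > $5.29 (Alder) > $4.64 (Onyx) > …
Slot 1: Sable pays $6.77 × 1130 = $7650.10
Slot 2: Cobalt pays $5.29 × 810 = $4284.90
Slot 3: Alder pays $4.64 × 310 = $1438.40
Total = $13373.40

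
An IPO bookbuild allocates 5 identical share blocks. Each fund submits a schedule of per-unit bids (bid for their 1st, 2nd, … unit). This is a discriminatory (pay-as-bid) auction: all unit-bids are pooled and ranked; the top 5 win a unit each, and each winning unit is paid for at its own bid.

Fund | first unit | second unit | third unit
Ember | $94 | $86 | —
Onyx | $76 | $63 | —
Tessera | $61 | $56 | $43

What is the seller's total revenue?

Pooled unit-bids ranked (top 5): 94 (Ember-1), 86 (Ember-2), 76 (Onyx-1), 63 (Onyx-2), 61 (Tessera-1)
Next rejected bid: $56 (not a price — pay-as-bid).
Each winning unit pays its own bid.
Revenue = 94 + 86 + 76 + 63 + 61 = $380.

Total revenue: $380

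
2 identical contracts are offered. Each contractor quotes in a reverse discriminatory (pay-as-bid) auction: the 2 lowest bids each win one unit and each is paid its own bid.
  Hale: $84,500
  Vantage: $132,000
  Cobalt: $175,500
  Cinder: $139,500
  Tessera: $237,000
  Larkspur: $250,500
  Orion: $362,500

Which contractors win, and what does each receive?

Hale $84,500, Vantage $132,000

Bids ranked low→high: 84,500 (Hale), 132,000 (Vantage), 139,500 (Cinder), 175,500 (Cobalt), …
Lowest 2: Hale, Vantage.
Each winner is paid its own bid: Hale $84,500, Vantage $132,000.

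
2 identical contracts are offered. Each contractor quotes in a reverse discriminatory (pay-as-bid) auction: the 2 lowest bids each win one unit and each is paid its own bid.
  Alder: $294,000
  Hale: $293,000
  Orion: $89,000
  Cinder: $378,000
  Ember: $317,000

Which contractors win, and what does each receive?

Sorting: 89,000 (Orion), 293,000 (Hale), 294,000 (Alder), 317,000 (Ember), …
Lowest 2: Orion, Hale.
Each winner is paid its own bid: Orion $89,000, Hale $293,000.

Orion $89,000, Hale $293,000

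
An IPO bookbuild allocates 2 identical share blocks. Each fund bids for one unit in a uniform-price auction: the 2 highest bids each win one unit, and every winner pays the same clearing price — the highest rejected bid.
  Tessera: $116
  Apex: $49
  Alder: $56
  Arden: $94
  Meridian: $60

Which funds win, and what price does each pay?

Sorting: 116 (Tessera), 94 (Arden), 60 (Meridian), 56 (Alder), …
Winners (2 units): Tessera, Arden.
Highest unsuccessful bid: $60 → clearing price.

Tessera, Arden; each pays $60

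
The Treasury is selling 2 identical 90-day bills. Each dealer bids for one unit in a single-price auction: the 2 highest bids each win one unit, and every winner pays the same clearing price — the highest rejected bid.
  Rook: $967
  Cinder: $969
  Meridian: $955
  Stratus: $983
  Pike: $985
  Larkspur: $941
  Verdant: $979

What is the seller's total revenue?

Sorting: 985 (Pike), 983 (Stratus), 979 (Verdant), 969 (Cinder), …
The 2 highest are Pike, Stratus.
Clearing price = highest rejected bid = $979.
Total revenue = 2 × $979 = $1,958.

Total revenue: $1,958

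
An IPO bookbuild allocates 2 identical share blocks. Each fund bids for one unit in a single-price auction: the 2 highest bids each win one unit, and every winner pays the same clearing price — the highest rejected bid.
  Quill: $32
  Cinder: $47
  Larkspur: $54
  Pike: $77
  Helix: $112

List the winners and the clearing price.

Ordering the bids: 112 (Helix), 77 (Pike), 54 (Larkspur), 47 (Cinder), …
Winners (2 units): Helix, Pike.
First losing bid is Larkspur's $54, which sets the uniform price.

Helix, Pike; each pays $54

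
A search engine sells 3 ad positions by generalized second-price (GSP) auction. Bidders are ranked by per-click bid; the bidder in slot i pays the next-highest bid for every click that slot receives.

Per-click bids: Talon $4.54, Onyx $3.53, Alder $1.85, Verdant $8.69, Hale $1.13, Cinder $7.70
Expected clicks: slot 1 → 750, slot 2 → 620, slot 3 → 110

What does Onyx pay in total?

Per-click bids in order: $8.69 (Verdant) > $7.70 (Cinder) > $4.54 (Talon) > $3.53 (Onyx) > …
Onyx ranks below slot 3 → no slot, pays nothing.

Onyx pays $0.00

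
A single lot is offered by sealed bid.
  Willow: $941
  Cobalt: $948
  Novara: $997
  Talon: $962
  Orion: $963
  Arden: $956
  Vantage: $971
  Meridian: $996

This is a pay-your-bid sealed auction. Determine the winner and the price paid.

Novara pays $997

Bids ranked: 997 (Novara) > 996 (Meridian) > 971 (Vantage) > 963 (Orion) > 962 (Talon) > 956 (Arden) > …
First-price: Novara pays what they bid, $997.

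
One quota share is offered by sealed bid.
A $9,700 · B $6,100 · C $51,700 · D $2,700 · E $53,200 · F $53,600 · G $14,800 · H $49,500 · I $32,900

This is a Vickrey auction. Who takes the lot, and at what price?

F pays $53,200

Vickrey auction: the highest bidder wins and pays the second-highest bid.
Sorting bids: 53,600 (F) > 53,200 (E) > 51,700 (C) > 49,500 (H) > 32,900 (I) > 14,800 (G) > …
F wins with the highest bid; price is set by the runner-up at $53,200.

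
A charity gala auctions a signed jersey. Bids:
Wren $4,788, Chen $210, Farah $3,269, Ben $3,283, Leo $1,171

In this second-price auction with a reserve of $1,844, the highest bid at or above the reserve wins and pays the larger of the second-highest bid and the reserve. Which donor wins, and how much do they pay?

Rule: the highest bid at or above the reserve wins and pays the larger of the second-highest bid and the reserve.
Bids in order: 4,788 (Wren) > 3,283 (Ben) > 3,269 (Farah) > 1,171 (Leo) > 210 (Chen)
Wren has the top bid at or above the reserve ($4,788).
Second-highest bid $3,283 exceeds the reserve $1,844 → payment $3,283.

Wren pays $3,283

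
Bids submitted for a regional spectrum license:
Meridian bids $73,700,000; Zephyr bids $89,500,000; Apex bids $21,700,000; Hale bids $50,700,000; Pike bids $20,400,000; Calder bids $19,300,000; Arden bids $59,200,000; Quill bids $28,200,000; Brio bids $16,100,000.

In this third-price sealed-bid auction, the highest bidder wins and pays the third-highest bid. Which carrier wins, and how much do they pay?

Bids ranked: 89,500,000 (Zephyr) > 73,700,000 (Meridian) > 59,200,000 (Arden) > 50,700,000 (Hale) > 28,200,000 (Quill) > 21,700,000 (Apex) > …
Zephyr is highest; pays the third-highest bid, $59,200,000.

Zephyr pays $59,200,000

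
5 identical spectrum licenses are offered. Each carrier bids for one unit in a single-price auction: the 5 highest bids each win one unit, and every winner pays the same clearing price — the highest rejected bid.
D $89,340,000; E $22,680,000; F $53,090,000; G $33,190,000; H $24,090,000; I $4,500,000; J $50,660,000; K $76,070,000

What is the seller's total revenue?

Total revenue: $120,450,000

Ordering the bids: 89,340,000 (D), 76,070,000 (K), 53,090,000 (F), 50,660,000 (J), 33,190,000 (G), 24,090,000 (H), 22,680,000 (E), …
The 5 highest are D, K, F, J, G.
Clearing price = highest rejected bid = $24,090,000.
Total revenue = 5 × $24,090,000 = $120,450,000.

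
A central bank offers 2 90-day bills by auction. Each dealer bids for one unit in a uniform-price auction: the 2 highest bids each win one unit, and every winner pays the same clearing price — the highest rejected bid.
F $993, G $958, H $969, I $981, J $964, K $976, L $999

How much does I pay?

Sorting: 999 (L), 993 (F), 981 (I), 976 (K), …
Winners (2 units): L, F.
Clearing price = highest rejected bid = $981.
I does not win → pays $0.

I pays $0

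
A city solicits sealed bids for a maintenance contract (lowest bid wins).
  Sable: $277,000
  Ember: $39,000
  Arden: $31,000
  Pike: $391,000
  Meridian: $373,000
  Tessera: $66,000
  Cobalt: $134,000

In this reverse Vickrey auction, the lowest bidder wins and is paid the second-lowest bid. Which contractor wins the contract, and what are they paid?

Arden is paid $39,000

Reverse Vickrey auction: the lowest bidder wins and is paid the second-lowest bid.
Sorting bids: 31,000 (Arden) < 39,000 (Ember) < 66,000 (Tessera) < 134,000 (Cobalt) < 277,000 (Sable) < 373,000 (Meridian) < …
Arden is lowest; is paid the second-lowest bid, $39,000.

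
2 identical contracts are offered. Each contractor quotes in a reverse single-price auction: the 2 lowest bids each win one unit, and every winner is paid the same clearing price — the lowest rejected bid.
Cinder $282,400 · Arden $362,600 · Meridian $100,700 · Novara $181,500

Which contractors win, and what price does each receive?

Sorting: 100,700 (Meridian), 181,500 (Novara), 282,400 (Cinder), 362,600 (Arden)
The 2 lowest are Meridian, Novara.
Lowest unsuccessful bid: $282,400 → clearing price.

Meridian, Novara; each is paid $282,400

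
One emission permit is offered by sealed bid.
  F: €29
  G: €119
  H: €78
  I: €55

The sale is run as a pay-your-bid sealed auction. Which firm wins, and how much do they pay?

G pays €119

Sorting bids: 119 (G) > 78 (H) > 55 (I) > 29 (F)
G has the highest bid and pays exactly that: €119.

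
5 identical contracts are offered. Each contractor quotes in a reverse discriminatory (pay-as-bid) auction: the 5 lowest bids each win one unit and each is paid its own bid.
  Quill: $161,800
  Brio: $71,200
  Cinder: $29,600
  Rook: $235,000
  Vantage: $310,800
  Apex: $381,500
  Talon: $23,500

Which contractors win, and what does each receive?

Talon $23,500, Cinder $29,600, Brio $71,200, Quill $161,800, Rook $235,000

Ordering the bids: 23,500 (Talon), 29,600 (Cinder), 71,200 (Brio), 161,800 (Quill), 235,000 (Rook), 310,800 (Vantage), 381,500 (Apex)
Winners (5 units): Talon, Cinder, Brio, Quill, Rook.
Each winner is paid its own bid: Talon $23,500, Cinder $29,600, Brio $71,200, Quill $161,800, Rook $235,000.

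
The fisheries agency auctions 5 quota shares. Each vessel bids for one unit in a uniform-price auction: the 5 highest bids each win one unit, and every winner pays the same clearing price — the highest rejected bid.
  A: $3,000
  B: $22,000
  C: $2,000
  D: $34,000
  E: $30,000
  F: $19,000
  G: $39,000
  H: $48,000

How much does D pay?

D pays $19,000

Ordering the bids: 48,000 (H), 39,000 (G), 34,000 (D), 30,000 (E), 22,000 (B), 19,000 (F), 3,000 (A), …
The 5 highest are H, G, D, E, B.
First losing bid is F's $19,000, which sets the uniform price.
D wins → pays $19,000.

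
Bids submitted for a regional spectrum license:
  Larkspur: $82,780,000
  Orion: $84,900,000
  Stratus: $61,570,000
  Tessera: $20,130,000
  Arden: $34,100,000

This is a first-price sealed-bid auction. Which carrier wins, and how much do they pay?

Orion pays $84,900,000

Bids ranked: 84,900,000 (Orion) > 82,780,000 (Larkspur) > 61,570,000 (Stratus) > 34,100,000 (Arden) > 20,130,000 (Tessera)
First-price: Orion pays what they bid, $84,900,000.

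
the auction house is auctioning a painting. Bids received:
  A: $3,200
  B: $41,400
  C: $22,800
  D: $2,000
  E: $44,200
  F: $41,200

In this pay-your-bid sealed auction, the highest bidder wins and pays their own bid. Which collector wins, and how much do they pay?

Rule: the highest bidder wins and pays their own bid.
Bids in order: 44,200 (E) > 41,400 (B) > 41,200 (F) > 22,800 (C) > 3,200 (A) > 2,000 (D)
E has the highest bid and pays exactly that: $44,200.

E pays $44,200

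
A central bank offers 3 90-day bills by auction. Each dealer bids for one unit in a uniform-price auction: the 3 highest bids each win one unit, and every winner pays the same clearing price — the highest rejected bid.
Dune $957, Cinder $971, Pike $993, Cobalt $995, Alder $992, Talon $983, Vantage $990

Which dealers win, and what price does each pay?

Cobalt, Pike, Alder; each pays $990

Sorting: 995 (Cobalt), 993 (Pike), 992 (Alder), 990 (Vantage), 983 (Talon), …
Top 3: Cobalt, Pike, Alder.
Clearing price = highest rejected bid = $990.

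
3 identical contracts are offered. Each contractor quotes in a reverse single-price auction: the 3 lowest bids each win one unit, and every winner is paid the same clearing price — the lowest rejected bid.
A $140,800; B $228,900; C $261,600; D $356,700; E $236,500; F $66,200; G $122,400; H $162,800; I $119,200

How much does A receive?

Sorting: 66,200 (F), 119,200 (I), 122,400 (G), 140,800 (A), 162,800 (H), …
Winners (3 units): F, I, G.
Clearing price = lowest rejected bid = $140,800.
A does not win → is paid $0.

A is paid $0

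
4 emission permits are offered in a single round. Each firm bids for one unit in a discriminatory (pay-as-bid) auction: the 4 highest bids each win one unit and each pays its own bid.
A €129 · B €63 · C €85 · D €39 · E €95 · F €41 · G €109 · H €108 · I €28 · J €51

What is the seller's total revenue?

Bids ranked high→low: 129 (A), 109 (G), 108 (H), 95 (E), 85 (C), 63 (B), …
Winners (4 units): A, G, H, E.
Total revenue = 129 + 109 + 108 + 95 = €441.

Total revenue: €441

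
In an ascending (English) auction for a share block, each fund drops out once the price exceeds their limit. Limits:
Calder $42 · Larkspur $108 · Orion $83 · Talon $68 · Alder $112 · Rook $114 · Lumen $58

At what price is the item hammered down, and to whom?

Rook wins at $112

Limits ranked: 114 (Rook) > 112 (Alder) > 108 (Larkspur) > 83 (Orion) > 68 (Talon) > 58 (Lumen) > …
Bidding ends when Alder exits at $112; Rook takes it.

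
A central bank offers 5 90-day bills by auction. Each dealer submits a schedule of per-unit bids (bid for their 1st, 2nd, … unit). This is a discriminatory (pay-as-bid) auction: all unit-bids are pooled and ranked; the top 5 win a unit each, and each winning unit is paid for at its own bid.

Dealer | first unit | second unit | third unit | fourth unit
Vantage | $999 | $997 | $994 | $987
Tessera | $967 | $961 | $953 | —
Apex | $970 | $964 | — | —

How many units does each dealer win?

All unit-bids, highest first — top 5: 999 (Vantage-1), 997 (Vantage-2), 994 (Vantage-3), 987 (Vantage-4), 970 (Apex-1)
Next rejected bid: $967 (not a price — pay-as-bid).
Allocation: Apex 1, Vantage 4.

Apex 1, Vantage 4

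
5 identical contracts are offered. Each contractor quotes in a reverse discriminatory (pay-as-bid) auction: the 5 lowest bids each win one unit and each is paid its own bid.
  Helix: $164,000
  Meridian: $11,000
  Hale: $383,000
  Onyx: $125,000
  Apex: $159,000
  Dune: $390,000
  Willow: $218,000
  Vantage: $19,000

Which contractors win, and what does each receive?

Meridian $11,000, Vantage $19,000, Onyx $125,000, Apex $159,000, Helix $164,000

Ordering the bids: 11,000 (Meridian), 19,000 (Vantage), 125,000 (Onyx), 159,000 (Apex), 164,000 (Helix), 218,000 (Willow), 383,000 (Hale), …
Lowest 5: Meridian, Vantage, Onyx, Apex, Helix.
Each winner is paid its own bid: Meridian $11,000, Vantage $19,000, Onyx $125,000, Apex $159,000, Helix $164,000.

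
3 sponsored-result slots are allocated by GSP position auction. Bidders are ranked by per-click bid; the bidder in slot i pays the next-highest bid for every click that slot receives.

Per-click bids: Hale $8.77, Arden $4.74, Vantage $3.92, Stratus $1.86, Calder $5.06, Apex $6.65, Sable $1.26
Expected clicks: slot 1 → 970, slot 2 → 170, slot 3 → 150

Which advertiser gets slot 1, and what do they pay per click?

Hale; $6.65 per click

Sorting advertisers: $8.77 (Hale) > $6.65 (Apex) > $5.06 (Calder) > $4.74 (Arden) > …
Slot 1 goes to the first-ranked bidder, Hale, who pays the next bid down: $6.65/click.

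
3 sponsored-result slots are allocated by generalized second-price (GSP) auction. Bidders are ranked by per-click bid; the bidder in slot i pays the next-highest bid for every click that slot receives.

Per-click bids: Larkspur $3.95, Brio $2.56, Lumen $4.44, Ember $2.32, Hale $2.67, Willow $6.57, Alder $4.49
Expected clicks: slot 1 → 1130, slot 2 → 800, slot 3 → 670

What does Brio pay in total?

Sorting advertisers: $6.57 (Willow) > $4.49 (Alder) > $4.44 (Lumen) > $3.95 (Larkspur) > …
Brio ranks below slot 3 → no slot, pays nothing.

Brio pays $0.00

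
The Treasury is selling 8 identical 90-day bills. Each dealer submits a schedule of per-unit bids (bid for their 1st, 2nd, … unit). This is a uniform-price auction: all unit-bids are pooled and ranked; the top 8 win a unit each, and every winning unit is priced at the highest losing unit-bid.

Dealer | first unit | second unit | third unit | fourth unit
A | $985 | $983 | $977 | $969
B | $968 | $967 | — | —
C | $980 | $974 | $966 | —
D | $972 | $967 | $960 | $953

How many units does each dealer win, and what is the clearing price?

A 4, B 1, C 2, D 1; clearing price $967

All unit-bids, highest first — top 8: 985 (A-1), 983 (A-2), 980 (C-1), 977 (A-3), 974 (C-2), 972 (D-1), 969 (A-4), 968 (B-1)
Highest rejected unit-bid = $967.
Allocation: A 4, B 1, C 2, D 1.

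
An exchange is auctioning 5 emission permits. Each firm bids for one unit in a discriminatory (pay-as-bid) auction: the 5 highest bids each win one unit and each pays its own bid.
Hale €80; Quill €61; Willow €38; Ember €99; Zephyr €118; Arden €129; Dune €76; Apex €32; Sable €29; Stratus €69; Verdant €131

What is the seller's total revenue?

Total revenue: €557

Bids ranked high→low: 131 (Verdant), 129 (Arden), 118 (Zephyr), 99 (Ember), 80 (Hale), 76 (Dune), 69 (Stratus), …
Top 5: Verdant, Arden, Zephyr, Ember, Hale.
Total revenue = 131 + 129 + 118 + 99 + 80 = €557.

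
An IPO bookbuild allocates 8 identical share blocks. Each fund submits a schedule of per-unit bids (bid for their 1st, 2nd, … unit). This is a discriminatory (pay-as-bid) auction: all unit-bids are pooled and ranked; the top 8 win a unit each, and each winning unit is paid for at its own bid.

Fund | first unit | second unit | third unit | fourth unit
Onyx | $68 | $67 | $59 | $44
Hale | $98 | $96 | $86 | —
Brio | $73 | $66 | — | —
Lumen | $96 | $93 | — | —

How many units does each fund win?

Brio 1, Hale 3, Lumen 2, Onyx 2

All unit-bids, highest first — top 8: 98 (Hale-1), 96 (Hale-2), 96 (Lumen-1), 93 (Lumen-2), 86 (Hale-3), 73 (Brio-1), 68 (Onyx-1), 67 (Onyx-2)
Next rejected bid: $66 (not a price — pay-as-bid).
Allocation: Brio 1, Hale 3, Lumen 2, Onyx 2.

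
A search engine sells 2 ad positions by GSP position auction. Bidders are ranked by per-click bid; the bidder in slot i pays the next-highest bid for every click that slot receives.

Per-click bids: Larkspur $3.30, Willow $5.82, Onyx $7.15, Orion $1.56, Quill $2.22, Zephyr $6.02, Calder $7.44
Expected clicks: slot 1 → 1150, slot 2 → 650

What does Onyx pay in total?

Onyx pays $3913.00

Sorting advertisers: $7.44 (Calder) > $7.15 (Onyx) > $6.02 (Zephyr) > …
Onyx holds slot 2 → pays next bid $6.02 × 650 clicks = $3913.00.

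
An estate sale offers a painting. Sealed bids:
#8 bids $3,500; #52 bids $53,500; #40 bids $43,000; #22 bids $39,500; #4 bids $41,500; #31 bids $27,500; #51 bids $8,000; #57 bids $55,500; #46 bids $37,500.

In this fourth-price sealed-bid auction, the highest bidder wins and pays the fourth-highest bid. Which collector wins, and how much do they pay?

Rule: the highest bidder wins and pays the fourth-highest bid.
Sorting bids: 55,500 (#57) > 53,500 (#52) > 43,000 (#40) > 41,500 (#4) > 39,500 (#22) > 37,500 (#46) > …
#57 wins; payment is bid #4 in the ranking = $41,500.

#57 pays $41,500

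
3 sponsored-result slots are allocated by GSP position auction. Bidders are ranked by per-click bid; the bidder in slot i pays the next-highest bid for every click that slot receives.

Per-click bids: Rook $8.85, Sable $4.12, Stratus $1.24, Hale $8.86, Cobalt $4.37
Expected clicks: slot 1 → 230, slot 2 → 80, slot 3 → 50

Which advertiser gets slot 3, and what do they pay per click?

Cobalt; $4.12 per click

Per-click bids in order: $8.86 (Hale) > $8.85 (Rook) > $4.37 (Cobalt) > $4.12 (Sable) > …
Slot 3 goes to the third-ranked bidder, Cobalt, who pays the next bid down: $4.12/click.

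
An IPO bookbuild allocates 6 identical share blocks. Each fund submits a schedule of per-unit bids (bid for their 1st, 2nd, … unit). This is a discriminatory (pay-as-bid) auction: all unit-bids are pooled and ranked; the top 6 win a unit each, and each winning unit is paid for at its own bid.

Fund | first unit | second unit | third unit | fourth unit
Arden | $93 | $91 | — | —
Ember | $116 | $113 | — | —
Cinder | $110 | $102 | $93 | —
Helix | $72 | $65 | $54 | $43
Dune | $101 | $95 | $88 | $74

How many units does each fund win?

Cinder 2, Dune 2, Ember 2

Pooled unit-bids ranked (top 6): 116 (Ember-1), 113 (Ember-2), 110 (Cinder-1), 102 (Cinder-2), 101 (Dune-1), 95 (Dune-2)
Next rejected bid: $93 (not a price — pay-as-bid).
Allocation: Cinder 2, Dune 2, Ember 2.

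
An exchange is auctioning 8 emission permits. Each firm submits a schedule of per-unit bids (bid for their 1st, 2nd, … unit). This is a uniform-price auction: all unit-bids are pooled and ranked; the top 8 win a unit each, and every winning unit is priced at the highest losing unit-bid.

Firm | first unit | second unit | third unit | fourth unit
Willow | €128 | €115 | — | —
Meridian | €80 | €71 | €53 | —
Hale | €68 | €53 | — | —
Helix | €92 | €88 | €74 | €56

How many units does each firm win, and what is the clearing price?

Hale 1, Helix 3, Meridian 2, Willow 2; clearing price €56

Pooled unit-bids ranked (top 8): 128 (Willow-1), 115 (Willow-2), 92 (Helix-1), 88 (Helix-2), 80 (Meridian-1), 74 (Helix-3), 71 (Meridian-2), 68 (Hale-1)
The (k+1)-th unit-bid is €56.
Allocation: Hale 1, Helix 3, Meridian 2, Willow 2.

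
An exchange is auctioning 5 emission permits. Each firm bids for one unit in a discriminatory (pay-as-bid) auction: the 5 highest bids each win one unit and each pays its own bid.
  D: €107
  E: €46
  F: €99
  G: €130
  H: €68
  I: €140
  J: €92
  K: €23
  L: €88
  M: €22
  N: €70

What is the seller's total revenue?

Total revenue: €568

Sorting: 140 (I), 130 (G), 107 (D), 99 (F), 92 (J), 88 (L), 70 (N), …
Winners (5 units): I, G, D, F, J.
Total revenue = 140 + 130 + 107 + 99 + 92 = €568.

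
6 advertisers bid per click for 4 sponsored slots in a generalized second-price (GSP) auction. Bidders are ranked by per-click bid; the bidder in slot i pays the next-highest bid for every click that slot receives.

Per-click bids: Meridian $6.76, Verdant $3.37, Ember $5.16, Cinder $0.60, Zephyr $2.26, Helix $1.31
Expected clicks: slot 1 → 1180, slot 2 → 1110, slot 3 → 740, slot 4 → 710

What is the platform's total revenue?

Total revenue: $12432.00

Sorting advertisers: $6.76 (Meridian) > $5.16 (Ember) > $3.37 (Verdant) > $2.26 (Zephyr) > $1.31 (Helix) > …
Slot 1: Meridian pays $5.16 × 1180 = $6088.80
Slot 2: Ember pays $3.37 × 1110 = $3740.70
Slot 3: Verdant pays $2.26 × 740 = $1672.40
Slot 4: Zephyr pays $1.31 × 710 = $930.10
Total = $12432.00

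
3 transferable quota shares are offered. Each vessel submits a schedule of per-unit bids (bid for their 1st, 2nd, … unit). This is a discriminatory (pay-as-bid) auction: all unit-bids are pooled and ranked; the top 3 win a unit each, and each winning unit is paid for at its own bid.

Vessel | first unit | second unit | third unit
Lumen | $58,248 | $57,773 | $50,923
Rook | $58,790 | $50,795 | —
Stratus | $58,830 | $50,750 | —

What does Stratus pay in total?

Pooled unit-bids ranked (top 3): 58,830 (Stratus-1), 58,790 (Rook-1), 58,248 (Lumen-1)
Next rejected bid: $57,773 (not a price — pay-as-bid).
Stratus's winning unit-bids: 58,830 = $58,830.

Stratus pays $58,830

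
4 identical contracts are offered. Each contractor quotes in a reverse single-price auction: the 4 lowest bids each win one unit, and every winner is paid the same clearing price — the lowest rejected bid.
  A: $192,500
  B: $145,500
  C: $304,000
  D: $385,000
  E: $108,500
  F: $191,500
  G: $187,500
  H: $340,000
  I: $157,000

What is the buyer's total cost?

Total cost: $766,000

Sorting: 108,500 (E), 145,500 (B), 157,000 (I), 187,500 (G), 191,500 (F), 192,500 (A), …
The 4 lowest are E, B, I, G.
First losing bid is F's $191,500, which sets the uniform price.
Total cost = 4 × $191,500 = $766,000.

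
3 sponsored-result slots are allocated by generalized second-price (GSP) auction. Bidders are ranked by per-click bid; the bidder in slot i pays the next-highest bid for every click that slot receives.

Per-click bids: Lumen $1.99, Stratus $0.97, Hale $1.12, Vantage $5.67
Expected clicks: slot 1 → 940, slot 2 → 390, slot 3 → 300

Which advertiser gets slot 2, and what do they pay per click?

Lumen; $1.12 per click

Ranked by bid: $5.67 (Vantage) > $1.99 (Lumen) > $1.12 (Hale) > $0.97 (Stratus)
Slot 2 goes to the second-ranked bidder, Lumen, who pays the next bid down: $1.12/click.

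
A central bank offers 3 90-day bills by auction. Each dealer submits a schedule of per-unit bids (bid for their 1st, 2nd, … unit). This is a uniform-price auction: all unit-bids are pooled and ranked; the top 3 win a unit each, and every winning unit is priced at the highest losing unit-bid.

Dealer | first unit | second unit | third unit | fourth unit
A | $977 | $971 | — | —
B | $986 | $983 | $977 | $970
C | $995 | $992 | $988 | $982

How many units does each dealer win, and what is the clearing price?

Pooled unit-bids ranked (top 3): 995 (C-1), 992 (C-2), 988 (C-3)
Highest rejected unit-bid = $986.
Allocation: C 3.

C 3; clearing price $986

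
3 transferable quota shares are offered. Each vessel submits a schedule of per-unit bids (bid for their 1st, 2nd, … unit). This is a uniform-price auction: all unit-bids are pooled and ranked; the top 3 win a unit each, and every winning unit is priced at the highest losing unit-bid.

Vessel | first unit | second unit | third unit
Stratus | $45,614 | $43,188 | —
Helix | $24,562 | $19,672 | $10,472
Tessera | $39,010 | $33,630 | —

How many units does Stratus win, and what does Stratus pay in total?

Stratus: 2 units, pays $67,260

Pooled unit-bids ranked (top 3): 45,614 (Stratus-1), 43,188 (Stratus-2), 39,010 (Tessera-1)
First bid not allocated: $33,630.
Stratus wins 2 unit(s) at $33,630 each.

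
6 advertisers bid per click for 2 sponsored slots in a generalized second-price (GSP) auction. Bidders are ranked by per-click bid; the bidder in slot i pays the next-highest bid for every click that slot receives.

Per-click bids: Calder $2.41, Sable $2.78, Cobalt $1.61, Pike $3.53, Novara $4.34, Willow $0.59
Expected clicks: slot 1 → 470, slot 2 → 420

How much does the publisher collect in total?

Ranked by bid: $4.34 (Novara) > $3.53 (Pike) > $2.78 (Sable) > …
Slot 1: Novara pays $3.53 × 470 = $1659.10
Slot 2: Pike pays $2.78 × 420 = $1167.60
Total = $2826.70

Total revenue: $2826.70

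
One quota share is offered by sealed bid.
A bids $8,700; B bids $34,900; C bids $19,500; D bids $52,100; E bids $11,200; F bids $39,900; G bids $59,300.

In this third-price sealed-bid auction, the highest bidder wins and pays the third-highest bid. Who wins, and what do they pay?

Rule: the highest bidder wins and pays the third-highest bid.
Sorting bids: 59,300 (G) > 52,100 (D) > 39,900 (F) > 34,900 (B) > 19,500 (C) > 11,200 (E) > …
G is highest; pays the third-highest bid, $39,900.

G pays $39,900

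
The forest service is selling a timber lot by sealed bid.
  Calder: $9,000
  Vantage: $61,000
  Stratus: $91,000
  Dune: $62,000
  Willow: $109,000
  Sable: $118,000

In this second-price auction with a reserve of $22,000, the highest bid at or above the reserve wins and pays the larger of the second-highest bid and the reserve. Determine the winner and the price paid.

Sable pays $109,000

Bids in order: 118,000 (Sable) > 109,000 (Willow) > 91,000 (Stratus) > 62,000 (Dune) > 61,000 (Vantage) > 9,000 (Calder)
Sable has the top bid at or above the reserve ($118,000).
Second-highest bid $109,000 exceeds the reserve $22,000 → payment $109,000.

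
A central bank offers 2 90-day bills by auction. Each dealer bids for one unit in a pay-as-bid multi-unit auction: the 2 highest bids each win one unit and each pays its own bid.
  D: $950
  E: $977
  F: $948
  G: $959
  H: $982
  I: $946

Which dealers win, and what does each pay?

Sorting: 982 (H), 977 (E), 959 (G), 950 (D), …
The 2 highest are H, E.
Each winner pays its own bid: H $982, E $977.

H $982, E $977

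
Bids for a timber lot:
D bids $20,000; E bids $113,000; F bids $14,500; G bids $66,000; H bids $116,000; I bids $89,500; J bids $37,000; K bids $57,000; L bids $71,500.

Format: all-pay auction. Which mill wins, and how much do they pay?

All-pay auction: the highest bidder wins the item, but every bidder pays their own bid.
Bids in order: 116,000 (H) > 113,000 (E) > 89,500 (I) > 71,500 (L) > 66,000 (G) > 57,000 (K) > …
H is highest and takes the item; every bidder forfeits their bid.

H pays $116,000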